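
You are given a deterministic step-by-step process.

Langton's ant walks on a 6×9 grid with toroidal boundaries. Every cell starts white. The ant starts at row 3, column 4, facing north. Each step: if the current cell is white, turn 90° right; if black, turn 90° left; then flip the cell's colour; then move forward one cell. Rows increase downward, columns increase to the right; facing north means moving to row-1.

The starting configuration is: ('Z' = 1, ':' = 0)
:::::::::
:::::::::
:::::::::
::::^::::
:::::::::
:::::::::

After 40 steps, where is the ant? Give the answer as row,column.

5,4

k=0  :::::::::
:::::::::
:::::::::
::::^::::
:::::::::
:::::::::
k=1  :::::::::
:::::::::
:::::::::
::::Z>:::
:::::::::
:::::::::
k=2  :::::::::
:::::::::
:::::::::
::::ZZ:::
:::::v:::
:::::::::
k=3  :::::::::
:::::::::
:::::::::
::::ZZ:::
::::<Z:::
:::::::::
k=4  :::::::::
:::::::::
:::::::::
::::^Z:::
::::ZZ:::
:::::::::
k=5  :::::::::
:::::::::
:::::::::
:::<:Z:::
::::ZZ:::
:::::::::
k=6  :::::::::
:::::::::
:::^:::::
:::Z:Z:::
::::ZZ:::
:::::::::
k=7  :::::::::
:::::::::
:::Z>::::
:::Z:Z:::
::::ZZ:::
:::::::::
k=8  :::::::::
:::::::::
:::ZZ::::
:::ZvZ:::
::::ZZ:::
:::::::::
k=9  :::::::::
:::::::::
:::ZZ::::
:::<ZZ:::
::::ZZ:::
:::::::::
k=10  :::::::::
:::::::::
:::ZZ::::
::::ZZ:::
:::vZZ:::
:::::::::
k=11  :::::::::
:::::::::
:::ZZ::::
::::ZZ:::
::<ZZZ:::
:::::::::
k=12  :::::::::
:::::::::
:::ZZ::::
::^:ZZ:::
::ZZZZ:::
:::::::::
k=13  :::::::::
:::::::::
:::ZZ::::
::Z>ZZ:::
::ZZZZ:::
:::::::::
k=14  :::::::::
:::::::::
:::ZZ::::
::ZZZZ:::
::ZvZZ:::
:::::::::
k=15  :::::::::
:::::::::
:::ZZ::::
::ZZZZ:::
::Z:>Z:::
:::::::::
k=16  :::::::::
:::::::::
:::ZZ::::
::ZZ^Z:::
::Z::Z:::
:::::::::
k=17  :::::::::
:::::::::
:::ZZ::::
::Z<:Z:::
::Z::Z:::
:::::::::
k=18  :::::::::
:::::::::
:::ZZ::::
::Z::Z:::
::Zv:Z:::
:::::::::
k=19  :::::::::
:::::::::
:::ZZ::::
::Z::Z:::
::<Z:Z:::
:::::::::
k=20  :::::::::
:::::::::
:::ZZ::::
::Z::Z:::
:::Z:Z:::
::v::::::
k=21  :::::::::
:::::::::
:::ZZ::::
::Z::Z:::
:::Z:Z:::
:<Z::::::
k=22  :::::::::
:::::::::
:::ZZ::::
::Z::Z:::
:^:Z:Z:::
:ZZ::::::
k=23  :::::::::
:::::::::
:::ZZ::::
::Z::Z:::
:Z>Z:Z:::
:ZZ::::::
k=24  :::::::::
:::::::::
:::ZZ::::
::Z::Z:::
:ZZZ:Z:::
:Zv::::::
k=25  :::::::::
:::::::::
:::ZZ::::
::Z::Z:::
:ZZZ:Z:::
:Z:>:::::
k=26  :::v:::::
:::::::::
:::ZZ::::
::Z::Z:::
:ZZZ:Z:::
:Z:Z:::::
k=27  ::<Z:::::
:::::::::
:::ZZ::::
::Z::Z:::
:ZZZ:Z:::
:Z:Z:::::
k=28  ::ZZ:::::
:::::::::
:::ZZ::::
::Z::Z:::
:ZZZ:Z:::
:Z^Z:::::
k=29  ::ZZ:::::
:::::::::
:::ZZ::::
::Z::Z:::
:ZZZ:Z:::
:ZZ>:::::
k=30  ::ZZ:::::
:::::::::
:::ZZ::::
::Z::Z:::
:ZZ^:Z:::
:ZZ::::::
k=31  ::ZZ:::::
:::::::::
:::ZZ::::
::Z::Z:::
:Z<::Z:::
:ZZ::::::
k=32  ::ZZ:::::
:::::::::
:::ZZ::::
::Z::Z:::
:Z:::Z:::
:Zv::::::
k=33  ::ZZ:::::
:::::::::
:::ZZ::::
::Z::Z:::
:Z:::Z:::
:Z:>:::::
k=34  ::Zv:::::
:::::::::
:::ZZ::::
::Z::Z:::
:Z:::Z:::
:Z:Z:::::
k=35  ::Z:>::::
:::::::::
:::ZZ::::
::Z::Z:::
:Z:::Z:::
:Z:Z:::::
k=36  ::Z:Z::::
::::v::::
:::ZZ::::
::Z::Z:::
:Z:::Z:::
:Z:Z:::::
k=37  ::Z:Z::::
:::<Z::::
:::ZZ::::
::Z::Z:::
:Z:::Z:::
:Z:Z:::::
k=38  ::Z^Z::::
:::ZZ::::
:::ZZ::::
::Z::Z:::
:Z:::Z:::
:Z:Z:::::
k=39  ::ZZ>::::
:::ZZ::::
:::ZZ::::
::Z::Z:::
:Z:::Z:::
:Z:Z:::::
k=40  ::ZZ:::::
:::ZZ::::
:::ZZ::::
::Z::Z:::
:Z:::Z:::
:Z:Z^::::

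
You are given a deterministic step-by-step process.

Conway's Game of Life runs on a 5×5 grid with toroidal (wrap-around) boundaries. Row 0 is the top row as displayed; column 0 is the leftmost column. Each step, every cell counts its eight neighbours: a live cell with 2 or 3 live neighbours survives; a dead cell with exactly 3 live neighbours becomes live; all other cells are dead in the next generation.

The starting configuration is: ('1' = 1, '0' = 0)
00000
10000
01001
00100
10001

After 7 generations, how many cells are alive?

8

0) 00000
10000
01001
00100
10001
1) 10001
10000
11000
01011
00000
2) 10001
00000
01100
01101
00010
3) 00001
11000
11110
11000
01110
4) 00011
00010
00000
00000
01111
5) 10000
00011
00000
00110
10101
6) 11000
00001
00101
01111
10101
7) 01010
01011
01101
00000
00000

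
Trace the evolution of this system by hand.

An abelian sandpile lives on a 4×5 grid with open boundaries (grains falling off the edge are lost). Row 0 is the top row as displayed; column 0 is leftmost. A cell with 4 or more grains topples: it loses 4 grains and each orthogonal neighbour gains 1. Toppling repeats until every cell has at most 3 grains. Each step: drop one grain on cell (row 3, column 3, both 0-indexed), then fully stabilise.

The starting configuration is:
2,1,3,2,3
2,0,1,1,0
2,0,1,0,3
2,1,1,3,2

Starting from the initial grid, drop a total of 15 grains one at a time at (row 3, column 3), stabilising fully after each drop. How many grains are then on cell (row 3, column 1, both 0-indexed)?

2

t=0: 2,1,3,2,3
2,0,1,1,0
2,0,1,0,3
2,1,1,3,2
t=1: 2,1,3,2,3
2,0,1,1,0
2,0,1,1,3
2,1,2,0,3
t=2: 2,1,3,2,3
2,0,1,1,0
2,0,1,1,3
2,1,2,1,3
t=3: 2,1,3,2,3
2,0,1,1,0
2,0,1,1,3
2,1,2,2,3
t=4: 2,1,3,2,3
2,0,1,1,0
2,0,1,1,3
2,1,2,3,3
t=5: 2,1,3,2,3
2,0,1,1,1
2,0,1,3,0
2,1,3,1,1
t=6: 2,1,3,2,3
2,0,1,1,1
2,0,1,3,0
2,1,3,2,1
t=7: 2,1,3,2,3
2,0,1,1,1
2,0,1,3,0
2,1,3,3,1
t=8: 2,1,3,2,3
2,0,1,2,1
2,0,3,0,1
2,2,0,2,2
t=9: 2,1,3,2,3
2,0,1,2,1
2,0,3,0,1
2,2,0,3,2
t=10: 2,1,3,2,3
2,0,1,2,1
2,0,3,1,1
2,2,1,0,3
t=11: 2,1,3,2,3
2,0,1,2,1
2,0,3,1,1
2,2,1,1,3
t=12: 2,1,3,2,3
2,0,1,2,1
2,0,3,1,1
2,2,1,2,3
t=13: 2,1,3,2,3
2,0,1,2,1
2,0,3,1,1
2,2,1,3,3
t=14: 2,1,3,2,3
2,0,1,2,1
2,0,3,2,2
2,2,2,1,0
t=15: 2,1,3,2,3
2,0,1,2,1
2,0,3,2,2
2,2,2,2,0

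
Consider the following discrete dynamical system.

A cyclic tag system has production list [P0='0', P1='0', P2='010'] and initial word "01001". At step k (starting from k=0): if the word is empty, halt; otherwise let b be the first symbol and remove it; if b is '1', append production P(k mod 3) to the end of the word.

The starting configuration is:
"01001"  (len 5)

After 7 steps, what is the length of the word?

step 0: "01001"  (len 5)
step 1: "1001"  (len 4)
step 2: "0010"  (len 4)
step 3: "010"  (len 3)
step 4: "10"  (len 2)
step 5: "00"  (len 2)
step 6: "0"  (len 1)
step 7: (halted — word empty)

0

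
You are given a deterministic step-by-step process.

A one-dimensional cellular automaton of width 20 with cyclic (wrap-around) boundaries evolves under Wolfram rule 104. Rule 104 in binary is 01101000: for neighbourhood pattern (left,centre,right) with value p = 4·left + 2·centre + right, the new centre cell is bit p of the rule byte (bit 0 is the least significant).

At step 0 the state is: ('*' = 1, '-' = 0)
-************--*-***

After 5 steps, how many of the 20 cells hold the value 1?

2

gen 0: -************--*-***
gen 1: **----------*---**-*
gen 2: -*--------------****
gen 3: *---------------*--*
gen 4: *------------------*
gen 5: *------------------*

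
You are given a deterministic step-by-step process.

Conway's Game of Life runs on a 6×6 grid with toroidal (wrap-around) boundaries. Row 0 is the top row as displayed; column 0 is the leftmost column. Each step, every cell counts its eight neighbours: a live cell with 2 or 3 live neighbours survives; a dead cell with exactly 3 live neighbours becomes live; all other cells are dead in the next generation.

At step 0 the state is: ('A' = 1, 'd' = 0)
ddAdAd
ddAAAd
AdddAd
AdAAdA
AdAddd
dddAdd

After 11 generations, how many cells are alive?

4

[0] ddAdAd
ddAAAd
AdddAd
AdAAdA
AdAddd
dddAdd
[1] ddAdAd
dAAdAd
Addddd
AdAAAd
AdAdAA
dAAAdd
[2] ddddAd
dAAddA
AdddAd
AdAdAd
Addddd
Addddd
[3] AAdddA
AAdAAA
AdAdAd
AddAdd
Addddd
dddddA
[4] dAAddd
dddAdd
ddAddd
AddAdd
AddddA
dAdddA
[5] AAAddd
dAdAdd
ddAAdd
AAdddA
dAddAA
dAAddA
[6] dddAdd
AddAdd
dddAAd
dAdAdA
ddddAd
dddAAA
[7] ddAAdA
ddAAdd
AddAdA
ddAAdA
AdAddd
dddAdA
[8] dddddd
AAdddA
AAdddA
ddAAdA
AAAddA
AAdAdA
[9] ddAdAd
dAdddA
dddddd
dddAdd
dddddd
ddddAA
[10] AddAAd
dddddd
dddddd
dddddd
ddddAd
dddAAA
[11] dddAdd
dddddd
dddddd
dddddd
dddAAA
dddddd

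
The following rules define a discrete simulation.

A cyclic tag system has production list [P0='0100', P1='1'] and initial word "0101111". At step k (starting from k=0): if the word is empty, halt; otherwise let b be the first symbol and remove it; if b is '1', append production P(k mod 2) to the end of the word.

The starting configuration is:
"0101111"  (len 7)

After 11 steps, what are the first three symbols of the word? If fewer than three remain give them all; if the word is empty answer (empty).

step 0: "0101111"  (len 7)
step 1: "101111"  (len 6)
step 2: "011111"  (len 6)
step 3: "11111"  (len 5)
step 4: "11111"  (len 5)
step 5: "11110100"  (len 8)
step 6: "11101001"  (len 8)
step 7: "11010010100"  (len 11)
step 8: "10100101001"  (len 11)
step 9: "01001010010100"  (len 14)
step 10: "1001010010100"  (len 13)
step 11: "0010100101000100"  (len 16)

001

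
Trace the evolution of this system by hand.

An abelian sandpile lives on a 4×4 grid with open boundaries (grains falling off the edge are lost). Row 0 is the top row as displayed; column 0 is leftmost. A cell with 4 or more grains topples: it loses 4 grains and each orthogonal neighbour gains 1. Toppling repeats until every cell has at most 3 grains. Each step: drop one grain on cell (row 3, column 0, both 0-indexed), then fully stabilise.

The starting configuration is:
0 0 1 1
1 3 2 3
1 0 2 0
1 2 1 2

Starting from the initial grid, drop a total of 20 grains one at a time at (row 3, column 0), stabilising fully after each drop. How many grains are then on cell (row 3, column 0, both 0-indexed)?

3

step 0: 0 0 1 1
1 3 2 3
1 0 2 0
1 2 1 2
step 1: 0 0 1 1
1 3 2 3
1 0 2 0
2 2 1 2
step 2: 0 0 1 1
1 3 2 3
1 0 2 0
3 2 1 2
step 3: 0 0 1 1
1 3 2 3
2 0 2 0
0 3 1 2
step 4: 0 0 1 1
1 3 2 3
2 0 2 0
1 3 1 2
step 5: 0 0 1 1
1 3 2 3
2 0 2 0
2 3 1 2
step 6: 0 0 1 1
1 3 2 3
2 0 2 0
3 3 1 2
step 7: 0 0 1 1
1 3 2 3
3 1 2 0
1 0 2 2
step 8: 0 0 1 1
1 3 2 3
3 1 2 0
2 0 2 2
step 9: 0 0 1 1
1 3 2 3
3 1 2 0
3 0 2 2
step 10: 0 0 1 1
2 3 2 3
0 2 2 0
1 1 2 2
step 11: 0 0 1 1
2 3 2 3
0 2 2 0
2 1 2 2
step 12: 0 0 1 1
2 3 2 3
0 2 2 0
3 1 2 2
step 13: 0 0 1 1
2 3 2 3
1 2 2 0
0 2 2 2
step 14: 0 0 1 1
2 3 2 3
1 2 2 0
1 2 2 2
step 15: 0 0 1 1
2 3 2 3
1 2 2 0
2 2 2 2
step 16: 0 0 1 1
2 3 2 3
1 2 2 0
3 2 2 2
step 17: 0 0 1 1
2 3 2 3
2 2 2 0
0 3 2 2
step 18: 0 0 1 1
2 3 2 3
2 2 2 0
1 3 2 2
step 19: 0 0 1 1
2 3 2 3
2 2 2 0
2 3 2 2
step 20: 0 0 1 1
2 3 2 3
2 2 2 0
3 3 2 2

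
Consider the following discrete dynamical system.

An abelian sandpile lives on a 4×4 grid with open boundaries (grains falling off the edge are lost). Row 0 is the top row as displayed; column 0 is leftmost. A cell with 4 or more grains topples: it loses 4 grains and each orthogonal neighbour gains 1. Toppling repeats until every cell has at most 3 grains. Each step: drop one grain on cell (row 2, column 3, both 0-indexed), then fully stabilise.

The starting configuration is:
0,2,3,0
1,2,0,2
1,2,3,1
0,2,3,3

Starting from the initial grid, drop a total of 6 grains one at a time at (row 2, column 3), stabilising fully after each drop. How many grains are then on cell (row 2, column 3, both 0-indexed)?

[0] 0,2,3,0
1,2,0,2
1,2,3,1
0,2,3,3
[1] 0,2,3,0
1,2,0,2
1,2,3,2
0,2,3,3
[2] 0,2,3,0
1,2,0,2
1,2,3,3
0,2,3,3
[3] 0,2,3,0
1,2,1,3
1,3,1,2
0,3,1,1
[4] 0,2,3,0
1,2,1,3
1,3,1,3
0,3,1,1
[5] 0,2,3,1
1,2,2,0
1,3,2,1
0,3,1,2
[6] 0,2,3,1
1,2,2,0
1,3,2,2
0,3,1,2

2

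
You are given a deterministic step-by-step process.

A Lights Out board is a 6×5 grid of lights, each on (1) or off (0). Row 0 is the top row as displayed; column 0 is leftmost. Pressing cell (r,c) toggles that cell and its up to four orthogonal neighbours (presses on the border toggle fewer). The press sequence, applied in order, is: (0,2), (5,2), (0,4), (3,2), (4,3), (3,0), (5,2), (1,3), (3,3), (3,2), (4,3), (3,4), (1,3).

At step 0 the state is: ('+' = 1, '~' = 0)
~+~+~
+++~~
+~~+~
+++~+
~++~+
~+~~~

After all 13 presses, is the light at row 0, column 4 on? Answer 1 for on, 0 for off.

step 0: ~+~+~
+++~~
+~~+~
+++~+
~++~+
~+~~~
step 1: ~~+~~
++~~~
+~~+~
+++~+
~++~+
~+~~~
step 2: ~~+~~
++~~~
+~~+~
+++~+
~+~~+
~~++~
step 3: ~~+++
++~~+
+~~+~
+++~+
~+~~+
~~++~
step 4: ~~+++
++~~+
+~++~
+~~++
~++~+
~~++~
step 5: ~~+++
++~~+
+~++~
+~~~+
~+~+~
~~+~~
step 6: ~~+++
++~~+
~~++~
~+~~+
++~+~
~~+~~
step 7: ~~+++
++~~+
~~++~
~+~~+
++++~
~+~+~
step 8: ~~+~+
++++~
~~+~~
~+~~+
++++~
~+~+~
step 9: ~~+~+
++++~
~~++~
~+++~
+++~~
~+~+~
step 10: ~~+~+
++++~
~~~+~
~~~~~
++~~~
~+~+~
step 11: ~~+~+
++++~
~~~+~
~~~+~
+++++
~+~~~
step 12: ~~+~+
++++~
~~~++
~~~~+
++++~
~+~~~
step 13: ~~+++
++~~+
~~~~+
~~~~+
++++~
~+~~~

1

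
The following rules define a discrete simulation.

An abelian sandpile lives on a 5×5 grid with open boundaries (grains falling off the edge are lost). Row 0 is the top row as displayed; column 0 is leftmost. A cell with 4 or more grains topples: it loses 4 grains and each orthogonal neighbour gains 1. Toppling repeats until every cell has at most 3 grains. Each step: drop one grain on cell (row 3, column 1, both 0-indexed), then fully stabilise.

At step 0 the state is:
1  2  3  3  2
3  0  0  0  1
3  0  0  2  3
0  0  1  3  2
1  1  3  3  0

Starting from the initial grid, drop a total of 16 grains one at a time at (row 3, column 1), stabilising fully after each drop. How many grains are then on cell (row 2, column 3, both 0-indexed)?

0) 1  2  3  3  2
3  0  0  0  1
3  0  0  2  3
0  0  1  3  2
1  1  3  3  0
1) 1  2  3  3  2
3  0  0  0  1
3  0  0  2  3
0  1  1  3  2
1  1  3  3  0
2) 1  2  3  3  2
3  0  0  0  1
3  0  0  2  3
0  2  1  3  2
1  1  3  3  0
3) 1  2  3  3  2
3  0  0  0  1
3  0  0  2  3
0  3  1  3  2
1  1  3  3  0
4) 1  2  3  3  2
3  0  0  0  1
3  1  0  2  3
1  0  2  3  2
1  2  3  3  0
5) 1  2  3  3  2
3  0  0  0  1
3  1  0  2  3
1  1  2  3  2
1  2  3  3  0
6) 1  2  3  3  2
3  0  0  0  1
3  1  0  2  3
1  2  2  3  2
1  2  3  3  0
7) 1  2  3  3  2
3  0  0  0  1
3  1  0  2  3
1  3  2  3  2
1  2  3  3  0
8) 1  2  3  3  2
3  0  0  0  1
3  2  0  2  3
2  0  3  3  2
1  3  3  3  0
9) 1  2  3  3  2
3  0  0  0  1
3  2  0  2  3
2  1  3  3  2
1  3  3  3  0
10) 1  2  3  3  2
3  0  0  0  1
3  2  0  2  3
2  2  3  3  2
1  3  3  3  0
11) 1  2  3  3  2
3  0  0  0  1
3  2  0  2  3
2  3  3  3  2
1  3  3  3  0
12) 1  2  3  3  2
3  0  0  0  1
3  3  1  3  3
3  2  2  1  3
2  1  2  1  1
13) 1  2  3  3  2
3  0  0  0  1
3  3  1  3  3
3  3  2  1  3
2  1  2  1  1
14) 2  2  3  3  2
0  2  0  0  1
2  1  2  3  3
1  2  3  1  3
3  2  2  1  1
15) 2  2  3  3  2
0  2  0  0  1
2  1  2  3  3
1  3  3  1  3
3  2  2  1  1
16) 2  2  3  3  2
0  2  0  0  1
2  2  3  3  3
2  1  0  2  3
3  3  3  1  1

3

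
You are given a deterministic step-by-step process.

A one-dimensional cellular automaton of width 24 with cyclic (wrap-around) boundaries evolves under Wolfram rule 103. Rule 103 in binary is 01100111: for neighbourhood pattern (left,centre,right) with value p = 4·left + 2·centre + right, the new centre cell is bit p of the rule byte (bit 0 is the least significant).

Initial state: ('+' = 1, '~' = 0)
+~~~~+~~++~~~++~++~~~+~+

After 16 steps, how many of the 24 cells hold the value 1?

17

k=0  +~~~~+~~++~~~++~++~~~+~+
k=1  +~++++~+~+~++~++~+~++++~
k=2  ++~~~++++++~++~++++~~~++
k=3  ~+~++~~~~~++~++~~~+~++~~
k=4  +++~+~++++~++~+~++++~+~+
k=5  ~~++++~~~++~++++~~~++++~
k=6  ++~~~+~++~++~~~+~++~~~+~
k=7  ~+~++++~++~+~++++~+~++++
k=8  +++~~~++~++++~~~++++~~~+
k=9  ~~+~++~++~~~+~++~~~+~++~
k=10  ++++~++~+~++++~+~++++~+~
k=11  ~~~++~++++~~~++++~~~++++
k=12  ~++~++~~~+~++~~~+~++~~~+
k=13  +~++~+~++++~+~++++~+~+++
k=14  ++~++++~~~++++~~~++++~~~
k=15  ~++~~~+~++~~~+~++~~~+~++
k=16  +~+~++++~+~++++~+~++++~+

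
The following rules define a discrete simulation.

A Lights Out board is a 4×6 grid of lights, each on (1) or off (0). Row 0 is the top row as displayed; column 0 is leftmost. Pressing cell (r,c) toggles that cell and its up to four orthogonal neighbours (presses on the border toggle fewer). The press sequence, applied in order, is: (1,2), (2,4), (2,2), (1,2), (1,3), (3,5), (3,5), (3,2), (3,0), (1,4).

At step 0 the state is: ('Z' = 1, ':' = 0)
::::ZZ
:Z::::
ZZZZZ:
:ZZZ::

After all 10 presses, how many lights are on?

12

step 0: ::::ZZ
:Z::::
ZZZZZ:
:ZZZ::
step 1: ::Z:ZZ
::ZZ::
ZZ:ZZ:
:ZZZ::
step 2: ::Z:ZZ
::ZZZ:
ZZ:::Z
:ZZZZ:
step 3: ::Z:ZZ
:::ZZ:
Z:ZZ:Z
:Z:ZZ:
step 4: ::::ZZ
:ZZ:Z:
Z::Z:Z
:Z:ZZ:
step 5: :::ZZZ
:Z:Z::
Z::::Z
:Z:ZZ:
step 6: :::ZZZ
:Z:Z::
Z:::::
:Z:Z:Z
step 7: :::ZZZ
:Z:Z::
Z::::Z
:Z:ZZ:
step 8: :::ZZZ
:Z:Z::
Z:Z::Z
::Z:Z:
step 9: :::ZZZ
:Z:Z::
::Z::Z
ZZZ:Z:
step 10: :::Z:Z
:Z::ZZ
::Z:ZZ
ZZZ:Z:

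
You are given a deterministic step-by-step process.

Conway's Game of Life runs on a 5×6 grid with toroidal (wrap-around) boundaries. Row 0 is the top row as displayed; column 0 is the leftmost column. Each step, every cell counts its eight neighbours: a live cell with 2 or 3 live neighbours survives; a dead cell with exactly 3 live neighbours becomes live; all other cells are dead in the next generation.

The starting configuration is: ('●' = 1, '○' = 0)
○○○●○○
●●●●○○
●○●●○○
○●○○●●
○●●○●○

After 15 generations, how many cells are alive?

t=0: ○○○●○○
●●●●○○
●○●●○○
○●○○●●
○●●○●○
t=1: ●○○○●○
●○○○●○
○○○○○○
○○○○●●
●●●○●●
t=2: ○○○○●○
○○○○○○
○○○○●○
○●○●●○
○●○○○○
t=3: ○○○○○○
○○○○○○
○○○●●○
○○●●●○
○○●●●○
t=4: ○○○●○○
○○○○○○
○○●○●○
○○○○○●
○○●○●○
t=5: ○○○●○○
○○○●○○
○○○○○○
○○○○●●
○○○●●○
t=6: ○○●●○○
○○○○○○
○○○○●○
○○○●●●
○○○●○●
t=7: ○○●●●○
○○○●○○
○○○●●●
○○○●○●
○○○○○●
t=8: ○○●●●○
○○○○○●
○○●●○●
●○○●○●
○○●○○●
t=9: ○○●●●●
○○○○○●
○○●●○●
●●○●○●
●●●○○●
t=10: ○○●●○○
●○○○○●
○●●●○●
○○○●○○
○○○○○○
t=11: ○○○○○○
●○○○○●
○●●●○●
○○○●●○
○○●●○○
t=12: ○○○○○○
●●●○●●
○●●●○●
○●○○○○
○○●●●○
t=13: ●○○○○○
○○○○●●
○○○●○●
●●○○○○
○○●●○○
t=14: ○○○●●●
●○○○●●
○○○○○●
●●○●●○
●○●○○○
t=15: ○●○●○○
●○○●○○
○●○●○○
●●●●●○
●○●○○○

13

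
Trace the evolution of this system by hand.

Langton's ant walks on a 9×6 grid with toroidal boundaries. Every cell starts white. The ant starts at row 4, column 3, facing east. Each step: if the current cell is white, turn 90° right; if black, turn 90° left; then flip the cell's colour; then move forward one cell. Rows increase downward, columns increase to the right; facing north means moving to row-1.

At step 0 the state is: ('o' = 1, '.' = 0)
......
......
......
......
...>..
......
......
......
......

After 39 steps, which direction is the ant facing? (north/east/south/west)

south

k=0  ......
......
......
......
...>..
......
......
......
......
k=1  ......
......
......
......
...o..
...v..
......
......
......
k=2  ......
......
......
......
...o..
..<o..
......
......
......
k=3  ......
......
......
......
..^o..
..oo..
......
......
......
k=4  ......
......
......
......
..o>..
..oo..
......
......
......
k=5  ......
......
......
...^..
..o...
..oo..
......
......
......
k=6  ......
......
......
...o>.
..o...
..oo..
......
......
......
k=7  ......
......
......
...oo.
..o.v.
..oo..
......
......
......
k=8  ......
......
......
...oo.
..o<o.
..oo..
......
......
......
k=9  ......
......
......
...^o.
..ooo.
..oo..
......
......
......
k=10  ......
......
......
..<.o.
..ooo.
..oo..
......
......
......
k=11  ......
......
..^...
..o.o.
..ooo.
..oo..
......
......
......
k=12  ......
......
..o>..
..o.o.
..ooo.
..oo..
......
......
......
k=13  ......
......
..oo..
..ovo.
..ooo.
..oo..
......
......
......
k=14  ......
......
..oo..
..<oo.
..ooo.
..oo..
......
......
......
k=15  ......
......
..oo..
...oo.
..voo.
..oo..
......
......
......
k=16  ......
......
..oo..
...oo.
...>o.
..oo..
......
......
......
k=17  ......
......
..oo..
...^o.
....o.
..oo..
......
......
......
k=18  ......
......
..oo..
..<.o.
....o.
..oo..
......
......
......
k=19  ......
......
..^o..
..o.o.
....o.
..oo..
......
......
......
k=20  ......
......
.<.o..
..o.o.
....o.
..oo..
......
......
......
k=21  ......
.^....
.o.o..
..o.o.
....o.
..oo..
......
......
......
k=22  ......
.o>...
.o.o..
..o.o.
....o.
..oo..
......
......
......
k=23  ......
.oo...
.ovo..
..o.o.
....o.
..oo..
......
......
......
k=24  ......
.oo...
.<oo..
..o.o.
....o.
..oo..
......
......
......
k=25  ......
.oo...
..oo..
.vo.o.
....o.
..oo..
......
......
......
k=26  ......
.oo...
..oo..
<oo.o.
....o.
..oo..
......
......
......
k=27  ......
.oo...
^.oo..
ooo.o.
....o.
..oo..
......
......
......
k=28  ......
.oo...
o>oo..
ooo.o.
....o.
..oo..
......
......
......
k=29  ......
.oo...
oooo..
ovo.o.
....o.
..oo..
......
......
......
k=30  ......
.oo...
oooo..
o.>.o.
....o.
..oo..
......
......
......
k=31  ......
.oo...
oo^o..
o...o.
....o.
..oo..
......
......
......
k=32  ......
.oo...
o<.o..
o...o.
....o.
..oo..
......
......
......
k=33  ......
.oo...
o..o..
ov..o.
....o.
..oo..
......
......
......
k=34  ......
.oo...
o..o..
<o..o.
....o.
..oo..
......
......
......
k=35  ......
.oo...
o..o..
.o..o.
v...o.
..oo..
......
......
......
k=36  ......
.oo...
o..o..
.o..o.
o...o<
..oo..
......
......
......
k=37  ......
.oo...
o..o..
.o..o^
o...oo
..oo..
......
......
......
k=38  ......
.oo...
o..o..
>o..oo
o...oo
..oo..
......
......
......
k=39  ......
.oo...
o..o..
oo..oo
v...oo
..oo..
......
......
......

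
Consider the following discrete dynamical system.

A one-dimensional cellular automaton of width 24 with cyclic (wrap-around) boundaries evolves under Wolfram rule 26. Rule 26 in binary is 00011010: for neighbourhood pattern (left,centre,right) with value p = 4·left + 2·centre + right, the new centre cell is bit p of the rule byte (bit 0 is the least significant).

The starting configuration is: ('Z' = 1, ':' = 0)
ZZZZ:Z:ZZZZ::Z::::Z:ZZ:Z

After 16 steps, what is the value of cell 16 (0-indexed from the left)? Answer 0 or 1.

0) ZZZZ:Z:ZZZZ::Z::::Z:ZZ:Z
1) :::::::Z:::ZZ:Z::Z::Z::Z
2) Z:::::Z:Z:ZZ:::ZZ:ZZ:ZZ:
3) :Z:::Z::::Z:Z:ZZ::Z::Z::
4) Z:Z:Z:Z::Z::::Z:ZZ:ZZ:Z:
5) :::::::ZZ:Z::Z::Z::Z::::
6) ::::::ZZ:::ZZ:ZZ:ZZ:Z:::
7) :::::ZZ:Z:ZZ::Z::Z:::Z::
8) ::::ZZ::::Z:ZZ:ZZ:Z:Z:Z:
9) :::ZZ:Z::Z::Z::Z:::::::Z
10) Z:ZZ:::ZZ:ZZ:ZZ:Z:::::Z:
11) ::Z:Z:ZZ::Z::Z:::Z:::Z::
12) :Z::::Z:ZZ:ZZ:Z:Z:Z:Z:Z:
13) Z:Z::Z::Z::Z:::::::::::Z
14) :::ZZ:ZZ:ZZ:Z:::::::::ZZ
15) Z:ZZ::Z::Z:::Z:::::::ZZ:
16) ::Z:ZZ:ZZ:Z:Z:Z:::::ZZ::

0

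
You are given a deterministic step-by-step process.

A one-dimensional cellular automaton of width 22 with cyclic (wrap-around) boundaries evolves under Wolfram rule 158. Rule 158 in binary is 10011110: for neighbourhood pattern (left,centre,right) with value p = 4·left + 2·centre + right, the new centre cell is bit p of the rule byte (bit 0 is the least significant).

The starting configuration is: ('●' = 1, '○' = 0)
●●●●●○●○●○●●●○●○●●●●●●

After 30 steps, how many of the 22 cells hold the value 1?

k=0  ●●●●●○●○●○●●●○●○●●●●●●
k=1  ●●●●○○●○●○●●○○●○●●●●●●
k=2  ●●●○●●●○●○●○●●●○●●●●●●
k=3  ●●○○●●○○●○●○●●○○●●●●●●
k=4  ●○●●●○●●●○●○●○●●●●●●●●
k=5  ○○●●○○●●○○●○●○●●●●●●●●
k=6  ●●●○●●●○●●●○●○●●●●●●●○
k=7  ●●○○●●○○●●○○●○●●●●●●○○
k=8  ●○●●●○●●●○●●●○●●●●●○●●
k=9  ○○●●○○●●○○●●○○●●●●○○●●
k=10  ●●●○●●●○●●●○●●●●●○●●●○
k=11  ●●○○●●○○●●○○●●●●○○●●○○
k=12  ●○●●●○●●●○●●●●●○●●●○●●
k=13  ○○●●○○●●○○●●●●○○●●○○●●
k=14  ●●●○●●●○●●●●●○●●●○●●●○
k=15  ●●○○●●○○●●●●○○●●○○●●○○
k=16  ●○●●●○●●●●●○●●●○●●●○●●
k=17  ○○●●○○●●●●○○●●○○●●○○●●
k=18  ●●●○●●●●●○●●●○●●●○●●●○
k=19  ●●○○●●●●○○●●○○●●○○●●○○
k=20  ●○●●●●●○●●●○●●●○●●●○●●
k=21  ○○●●●●○○●●○○●●○○●●○○●●
k=22  ●●●●●○●●●○●●●○●●●○●●●○
k=23  ●●●●○○●●○○●●○○●●○○●●○○
k=24  ●●●○●●●○●●●○●●●○●●●○●●
k=25  ●●○○●●○○●●○○●●○○●●○○●●
k=26  ●○●●●○●●●○●●●○●●●○●●●●
k=27  ○○●●○○●●○○●●○○●●○○●●●●
k=28  ●●●○●●●○●●●○●●●○●●●●●○
k=29  ●●○○●●○○●●○○●●○○●●●●○○
k=30  ●○●●●○●●●○●●●○●●●●●○●●

17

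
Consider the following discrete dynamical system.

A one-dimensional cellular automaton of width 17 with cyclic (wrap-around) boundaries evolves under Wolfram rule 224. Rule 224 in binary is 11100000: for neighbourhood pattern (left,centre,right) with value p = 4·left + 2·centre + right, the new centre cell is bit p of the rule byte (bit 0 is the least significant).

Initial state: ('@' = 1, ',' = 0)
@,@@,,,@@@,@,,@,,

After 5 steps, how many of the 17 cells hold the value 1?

t=0: @,@@,,,@@@,@,,@,,
t=1: ,@,@,,,,@@@,,,,,,
t=2: ,,@,,,,,,@@,,,,,,
t=3: ,,,,,,,,,,@,,,,,,
t=4: ,,,,,,,,,,,,,,,,,
t=5: ,,,,,,,,,,,,,,,,,

0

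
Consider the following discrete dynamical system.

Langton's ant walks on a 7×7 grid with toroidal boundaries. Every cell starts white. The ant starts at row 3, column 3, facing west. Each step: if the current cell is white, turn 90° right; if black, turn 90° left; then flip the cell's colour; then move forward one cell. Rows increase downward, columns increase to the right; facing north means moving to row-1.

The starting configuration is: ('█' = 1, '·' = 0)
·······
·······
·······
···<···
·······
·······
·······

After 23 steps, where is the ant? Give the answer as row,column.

k=0  ·······
·······
·······
···<···
·······
·······
·······
k=1  ·······
·······
···^···
···█···
·······
·······
·······
k=2  ·······
·······
···█>··
···█···
·······
·······
·······
k=3  ·······
·······
···██··
···█v··
·······
·······
·······
k=4  ·······
·······
···██··
···<█··
·······
·······
·······
k=5  ·······
·······
···██··
····█··
···v···
·······
·······
k=6  ·······
·······
···██··
····█··
··<█···
·······
·······
k=7  ·······
·······
···██··
··^·█··
··██···
·······
·······
k=8  ·······
·······
···██··
··█>█··
··██···
·······
·······
k=9  ·······
·······
···██··
··███··
··█v···
·······
·······
k=10  ·······
·······
···██··
··███··
··█·>··
·······
·······
k=11  ·······
·······
···██··
··███··
··█·█··
····v··
·······
k=12  ·······
·······
···██··
··███··
··█·█··
···<█··
·······
k=13  ·······
·······
···██··
··███··
··█^█··
···██··
·······
k=14  ·······
·······
···██··
··███··
··██>··
···██··
·······
k=15  ·······
·······
···██··
··██^··
··██···
···██··
·······
k=16  ·······
·······
···██··
··█<···
··██···
···██··
·······
k=17  ·······
·······
···██··
··█····
··█v···
···██··
·······
k=18  ·······
·······
···██··
··█····
··█·>··
···██··
·······
k=19  ·······
·······
···██··
··█····
··█·█··
···█v··
·······
k=20  ·······
·······
···██··
··█····
··█·█··
···█·>·
·······
k=21  ·······
·······
···██··
··█····
··█·█··
···█·█·
·····v·
k=22  ·······
·······
···██··
··█····
··█·█··
···█·█·
····<█·
k=23  ·······
·······
···██··
··█····
··█·█··
···█^█·
····██·

5,4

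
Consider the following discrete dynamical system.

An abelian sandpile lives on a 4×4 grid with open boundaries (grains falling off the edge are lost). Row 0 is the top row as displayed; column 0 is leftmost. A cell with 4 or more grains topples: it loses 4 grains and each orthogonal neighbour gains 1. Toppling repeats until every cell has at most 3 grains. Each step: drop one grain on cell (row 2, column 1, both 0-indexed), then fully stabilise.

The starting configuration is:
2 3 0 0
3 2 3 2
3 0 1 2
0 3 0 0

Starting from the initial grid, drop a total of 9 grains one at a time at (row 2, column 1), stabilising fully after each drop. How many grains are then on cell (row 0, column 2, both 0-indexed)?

gen 0: 2 3 0 0
3 2 3 2
3 0 1 2
0 3 0 0
gen 1: 2 3 0 0
3 2 3 2
3 1 1 2
0 3 0 0
gen 2: 2 3 0 0
3 2 3 2
3 2 1 2
0 3 0 0
gen 3: 2 3 0 0
3 2 3 2
3 3 1 2
0 3 0 0
gen 4: 0 1 2 0
2 2 0 3
1 3 3 2
2 0 1 0
gen 5: 0 1 2 0
2 3 1 3
2 1 0 3
2 1 2 0
gen 6: 0 1 2 0
2 3 1 3
2 2 0 3
2 1 2 0
gen 7: 0 1 2 0
2 3 1 3
2 3 0 3
2 1 2 0
gen 8: 0 2 2 0
3 0 2 3
3 1 1 3
2 2 2 0
gen 9: 0 2 2 0
3 0 2 3
3 2 1 3
2 2 2 0

2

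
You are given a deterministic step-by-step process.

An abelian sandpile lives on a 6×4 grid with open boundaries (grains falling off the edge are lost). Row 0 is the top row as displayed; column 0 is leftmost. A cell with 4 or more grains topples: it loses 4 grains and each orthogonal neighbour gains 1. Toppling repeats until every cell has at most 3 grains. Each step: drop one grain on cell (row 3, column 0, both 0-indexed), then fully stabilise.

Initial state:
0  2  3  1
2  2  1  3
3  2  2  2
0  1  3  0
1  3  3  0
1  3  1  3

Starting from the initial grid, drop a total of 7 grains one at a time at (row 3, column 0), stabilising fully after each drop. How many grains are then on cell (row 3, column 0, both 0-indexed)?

0

gen 0: 0  2  3  1
2  2  1  3
3  2  2  2
0  1  3  0
1  3  3  0
1  3  1  3
gen 1: 0  2  3  1
2  2  1  3
3  2  2  2
1  1  3  0
1  3  3  0
1  3  1  3
gen 2: 0  2  3  1
2  2  1  3
3  2  2  2
2  1  3  0
1  3  3  0
1  3  1  3
gen 3: 0  2  3  1
2  2  1  3
3  2  2  2
3  1  3  0
1  3  3  0
1  3  1  3
gen 4: 0  2  3  1
3  2  1  3
0  3  2  2
1  2  3  0
2  3  3  0
1  3  1  3
gen 5: 0  2  3  1
3  2  1  3
0  3  2  2
2  2  3  0
2  3  3  0
1  3  1  3
gen 6: 0  2  3  1
3  2  1  3
0  3  2  2
3  2  3  0
2  3  3  0
1  3  1  3
gen 7: 0  2  3  1
3  2  1  3
1  3  2  2
0  3  3  0
3  3  3  0
1  3  1  3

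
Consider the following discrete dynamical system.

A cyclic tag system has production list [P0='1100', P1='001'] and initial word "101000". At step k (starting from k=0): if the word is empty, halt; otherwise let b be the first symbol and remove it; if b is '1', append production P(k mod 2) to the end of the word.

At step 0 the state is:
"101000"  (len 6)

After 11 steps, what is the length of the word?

14

k=0  "101000"  (len 6)
k=1  "010001100"  (len 9)
k=2  "10001100"  (len 8)
k=3  "00011001100"  (len 11)
k=4  "0011001100"  (len 10)
k=5  "011001100"  (len 9)
k=6  "11001100"  (len 8)
k=7  "10011001100"  (len 11)
k=8  "0011001100001"  (len 13)
k=9  "011001100001"  (len 12)
k=10  "11001100001"  (len 11)
k=11  "10011000011100"  (len 14)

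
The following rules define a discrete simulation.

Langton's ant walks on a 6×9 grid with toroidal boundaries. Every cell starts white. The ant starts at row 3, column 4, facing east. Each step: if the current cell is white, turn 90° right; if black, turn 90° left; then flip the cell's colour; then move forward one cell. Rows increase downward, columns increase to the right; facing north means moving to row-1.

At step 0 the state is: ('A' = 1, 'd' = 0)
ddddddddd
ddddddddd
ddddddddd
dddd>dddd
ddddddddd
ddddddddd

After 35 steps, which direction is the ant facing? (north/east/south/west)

gen 0: ddddddddd
ddddddddd
ddddddddd
dddd>dddd
ddddddddd
ddddddddd
gen 1: ddddddddd
ddddddddd
ddddddddd
ddddAdddd
ddddvdddd
ddddddddd
gen 2: ddddddddd
ddddddddd
ddddddddd
ddddAdddd
ddd<Adddd
ddddddddd
gen 3: ddddddddd
ddddddddd
ddddddddd
ddd^Adddd
dddAAdddd
ddddddddd
gen 4: ddddddddd
ddddddddd
ddddddddd
dddA>dddd
dddAAdddd
ddddddddd
gen 5: ddddddddd
ddddddddd
dddd^dddd
dddAddddd
dddAAdddd
ddddddddd
gen 6: ddddddddd
ddddddddd
ddddA>ddd
dddAddddd
dddAAdddd
ddddddddd
gen 7: ddddddddd
ddddddddd
ddddAAddd
dddAdvddd
dddAAdddd
ddddddddd
gen 8: ddddddddd
ddddddddd
ddddAAddd
dddA<Addd
dddAAdddd
ddddddddd
gen 9: ddddddddd
ddddddddd
dddd^Addd
dddAAAddd
dddAAdddd
ddddddddd
gen 10: ddddddddd
ddddddddd
ddd<dAddd
dddAAAddd
dddAAdddd
ddddddddd
gen 11: ddddddddd
ddd^ddddd
dddAdAddd
dddAAAddd
dddAAdddd
ddddddddd
gen 12: ddddddddd
dddA>dddd
dddAdAddd
dddAAAddd
dddAAdddd
ddddddddd
gen 13: ddddddddd
dddAAdddd
dddAvAddd
dddAAAddd
dddAAdddd
ddddddddd
gen 14: ddddddddd
dddAAdddd
ddd<AAddd
dddAAAddd
dddAAdddd
ddddddddd
gen 15: ddddddddd
dddAAdddd
ddddAAddd
dddvAAddd
dddAAdddd
ddddddddd
gen 16: ddddddddd
dddAAdddd
ddddAAddd
dddd>Addd
dddAAdddd
ddddddddd
gen 17: ddddddddd
dddAAdddd
dddd^Addd
dddddAddd
dddAAdddd
ddddddddd
gen 18: ddddddddd
dddAAdddd
ddd<dAddd
dddddAddd
dddAAdddd
ddddddddd
gen 19: ddddddddd
ddd^Adddd
dddAdAddd
dddddAddd
dddAAdddd
ddddddddd
gen 20: ddddddddd
dd<dAdddd
dddAdAddd
dddddAddd
dddAAdddd
ddddddddd
gen 21: dd^dddddd
ddAdAdddd
dddAdAddd
dddddAddd
dddAAdddd
ddddddddd
gen 22: ddA>ddddd
ddAdAdddd
dddAdAddd
dddddAddd
dddAAdddd
ddddddddd
gen 23: ddAAddddd
ddAvAdddd
dddAdAddd
dddddAddd
dddAAdddd
ddddddddd
gen 24: ddAAddddd
dd<AAdddd
dddAdAddd
dddddAddd
dddAAdddd
ddddddddd
gen 25: ddAAddddd
dddAAdddd
ddvAdAddd
dddddAddd
dddAAdddd
ddddddddd
gen 26: ddAAddddd
dddAAdddd
d<AAdAddd
dddddAddd
dddAAdddd
ddddddddd
gen 27: ddAAddddd
d^dAAdddd
dAAAdAddd
dddddAddd
dddAAdddd
ddddddddd
gen 28: ddAAddddd
dA>AAdddd
dAAAdAddd
dddddAddd
dddAAdddd
ddddddddd
gen 29: ddAAddddd
dAAAAdddd
dAvAdAddd
dddddAddd
dddAAdddd
ddddddddd
gen 30: ddAAddddd
dAAAAdddd
dAd>dAddd
dddddAddd
dddAAdddd
ddddddddd
gen 31: ddAAddddd
dAA^Adddd
dAdddAddd
dddddAddd
dddAAdddd
ddddddddd
gen 32: ddAAddddd
dA<dAdddd
dAdddAddd
dddddAddd
dddAAdddd
ddddddddd
gen 33: ddAAddddd
dAddAdddd
dAvddAddd
dddddAddd
dddAAdddd
ddddddddd
gen 34: ddAAddddd
dAddAdddd
d<AddAddd
dddddAddd
dddAAdddd
ddddddddd
gen 35: ddAAddddd
dAddAdddd
ddAddAddd
dvdddAddd
dddAAdddd
ddddddddd

south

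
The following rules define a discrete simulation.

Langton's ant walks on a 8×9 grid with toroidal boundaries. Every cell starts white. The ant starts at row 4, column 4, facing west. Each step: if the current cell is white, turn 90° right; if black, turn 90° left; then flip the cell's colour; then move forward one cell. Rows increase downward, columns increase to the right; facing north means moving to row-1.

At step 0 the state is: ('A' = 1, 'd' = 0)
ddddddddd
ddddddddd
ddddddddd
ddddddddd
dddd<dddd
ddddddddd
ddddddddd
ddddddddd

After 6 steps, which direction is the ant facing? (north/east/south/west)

k=0  ddddddddd
ddddddddd
ddddddddd
ddddddddd
dddd<dddd
ddddddddd
ddddddddd
ddddddddd
k=1  ddddddddd
ddddddddd
ddddddddd
dddd^dddd
ddddAdddd
ddddddddd
ddddddddd
ddddddddd
k=2  ddddddddd
ddddddddd
ddddddddd
ddddA>ddd
ddddAdddd
ddddddddd
ddddddddd
ddddddddd
k=3  ddddddddd
ddddddddd
ddddddddd
ddddAAddd
ddddAvddd
ddddddddd
ddddddddd
ddddddddd
k=4  ddddddddd
ddddddddd
ddddddddd
ddddAAddd
dddd<Addd
ddddddddd
ddddddddd
ddddddddd
k=5  ddddddddd
ddddddddd
ddddddddd
ddddAAddd
dddddAddd
ddddvdddd
ddddddddd
ddddddddd
k=6  ddddddddd
ddddddddd
ddddddddd
ddddAAddd
dddddAddd
ddd<Adddd
ddddddddd
ddddddddd

west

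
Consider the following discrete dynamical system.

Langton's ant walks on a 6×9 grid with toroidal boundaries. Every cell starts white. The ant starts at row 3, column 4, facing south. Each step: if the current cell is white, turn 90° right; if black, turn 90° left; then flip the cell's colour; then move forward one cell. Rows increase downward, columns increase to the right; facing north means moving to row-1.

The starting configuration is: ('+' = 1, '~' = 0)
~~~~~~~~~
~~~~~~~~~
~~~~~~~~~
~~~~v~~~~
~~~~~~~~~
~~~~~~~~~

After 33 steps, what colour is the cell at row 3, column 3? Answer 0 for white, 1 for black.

1

gen 0: ~~~~~~~~~
~~~~~~~~~
~~~~~~~~~
~~~~v~~~~
~~~~~~~~~
~~~~~~~~~
gen 1: ~~~~~~~~~
~~~~~~~~~
~~~~~~~~~
~~~<+~~~~
~~~~~~~~~
~~~~~~~~~
gen 2: ~~~~~~~~~
~~~~~~~~~
~~~^~~~~~
~~~++~~~~
~~~~~~~~~
~~~~~~~~~
gen 3: ~~~~~~~~~
~~~~~~~~~
~~~+>~~~~
~~~++~~~~
~~~~~~~~~
~~~~~~~~~
gen 4: ~~~~~~~~~
~~~~~~~~~
~~~++~~~~
~~~+v~~~~
~~~~~~~~~
~~~~~~~~~
gen 5: ~~~~~~~~~
~~~~~~~~~
~~~++~~~~
~~~+~>~~~
~~~~~~~~~
~~~~~~~~~
gen 6: ~~~~~~~~~
~~~~~~~~~
~~~++~~~~
~~~+~+~~~
~~~~~v~~~
~~~~~~~~~
gen 7: ~~~~~~~~~
~~~~~~~~~
~~~++~~~~
~~~+~+~~~
~~~~<+~~~
~~~~~~~~~
gen 8: ~~~~~~~~~
~~~~~~~~~
~~~++~~~~
~~~+^+~~~
~~~~++~~~
~~~~~~~~~
gen 9: ~~~~~~~~~
~~~~~~~~~
~~~++~~~~
~~~++>~~~
~~~~++~~~
~~~~~~~~~
gen 10: ~~~~~~~~~
~~~~~~~~~
~~~++^~~~
~~~++~~~~
~~~~++~~~
~~~~~~~~~
gen 11: ~~~~~~~~~
~~~~~~~~~
~~~+++>~~
~~~++~~~~
~~~~++~~~
~~~~~~~~~
gen 12: ~~~~~~~~~
~~~~~~~~~
~~~++++~~
~~~++~v~~
~~~~++~~~
~~~~~~~~~
gen 13: ~~~~~~~~~
~~~~~~~~~
~~~++++~~
~~~++<+~~
~~~~++~~~
~~~~~~~~~
gen 14: ~~~~~~~~~
~~~~~~~~~
~~~++^+~~
~~~++++~~
~~~~++~~~
~~~~~~~~~
gen 15: ~~~~~~~~~
~~~~~~~~~
~~~+<~+~~
~~~++++~~
~~~~++~~~
~~~~~~~~~
gen 16: ~~~~~~~~~
~~~~~~~~~
~~~+~~+~~
~~~+v++~~
~~~~++~~~
~~~~~~~~~
gen 17: ~~~~~~~~~
~~~~~~~~~
~~~+~~+~~
~~~+~>+~~
~~~~++~~~
~~~~~~~~~
gen 18: ~~~~~~~~~
~~~~~~~~~
~~~+~^+~~
~~~+~~+~~
~~~~++~~~
~~~~~~~~~
gen 19: ~~~~~~~~~
~~~~~~~~~
~~~+~+>~~
~~~+~~+~~
~~~~++~~~
~~~~~~~~~
gen 20: ~~~~~~~~~
~~~~~~^~~
~~~+~+~~~
~~~+~~+~~
~~~~++~~~
~~~~~~~~~
gen 21: ~~~~~~~~~
~~~~~~+>~
~~~+~+~~~
~~~+~~+~~
~~~~++~~~
~~~~~~~~~
gen 22: ~~~~~~~~~
~~~~~~++~
~~~+~+~v~
~~~+~~+~~
~~~~++~~~
~~~~~~~~~
gen 23: ~~~~~~~~~
~~~~~~++~
~~~+~+<+~
~~~+~~+~~
~~~~++~~~
~~~~~~~~~
gen 24: ~~~~~~~~~
~~~~~~^+~
~~~+~+++~
~~~+~~+~~
~~~~++~~~
~~~~~~~~~
gen 25: ~~~~~~~~~
~~~~~<~+~
~~~+~+++~
~~~+~~+~~
~~~~++~~~
~~~~~~~~~
gen 26: ~~~~~^~~~
~~~~~+~+~
~~~+~+++~
~~~+~~+~~
~~~~++~~~
~~~~~~~~~
gen 27: ~~~~~+>~~
~~~~~+~+~
~~~+~+++~
~~~+~~+~~
~~~~++~~~
~~~~~~~~~
gen 28: ~~~~~++~~
~~~~~+v+~
~~~+~+++~
~~~+~~+~~
~~~~++~~~
~~~~~~~~~
gen 29: ~~~~~++~~
~~~~~<++~
~~~+~+++~
~~~+~~+~~
~~~~++~~~
~~~~~~~~~
gen 30: ~~~~~++~~
~~~~~~++~
~~~+~v++~
~~~+~~+~~
~~~~++~~~
~~~~~~~~~
gen 31: ~~~~~++~~
~~~~~~++~
~~~+~~>+~
~~~+~~+~~
~~~~++~~~
~~~~~~~~~
gen 32: ~~~~~++~~
~~~~~~^+~
~~~+~~~+~
~~~+~~+~~
~~~~++~~~
~~~~~~~~~
gen 33: ~~~~~++~~
~~~~~<~+~
~~~+~~~+~
~~~+~~+~~
~~~~++~~~
~~~~~~~~~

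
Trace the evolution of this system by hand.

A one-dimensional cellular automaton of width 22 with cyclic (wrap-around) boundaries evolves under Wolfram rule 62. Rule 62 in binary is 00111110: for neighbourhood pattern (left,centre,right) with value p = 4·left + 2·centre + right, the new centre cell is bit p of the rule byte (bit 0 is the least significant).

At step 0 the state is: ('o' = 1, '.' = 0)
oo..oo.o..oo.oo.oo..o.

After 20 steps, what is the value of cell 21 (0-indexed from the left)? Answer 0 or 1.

0

step 0: oo..oo.o..oo.oo.oo..o.
step 1: o.ooo.ooooo.oo.oo.oooo
step 2: .oo..oo....oo.oo.oo...
step 3: oo.ooo.o..oo.oo.oo.o..
step 4: o.oo..ooooo.oo.oo.oooo
step 5: .oo.ooo....oo.oo.oo...
step 6: oo.oo..o..oo.oo.oo.o..
step 7: o.oo.oooooo.oo.oo.oooo
step 8: .oo.oo.....oo.oo.oo...
step 9: oo.oo.o...oo.oo.oo.o..
step 10: o.oo.ooo.oo.oo.oo.oooo
step 11: .oo.oo..oo.oo.oo.oo...
step 12: oo.oo.ooo.oo.oo.oo.o..
step 13: o.oo.oo..oo.oo.oo.oooo
step 14: .oo.oo.ooo.oo.oo.oo...
step 15: oo.oo.oo..oo.oo.oo.o..
step 16: o.oo.oo.ooo.oo.oo.oooo
step 17: .oo.oo.oo..oo.oo.oo...
step 18: oo.oo.oo.ooo.oo.oo.o..
step 19: o.oo.oo.oo..oo.oo.oooo
step 20: .oo.oo.oo.ooo.oo.oo...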